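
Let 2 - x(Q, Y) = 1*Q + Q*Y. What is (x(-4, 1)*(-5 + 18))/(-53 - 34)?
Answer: -130/87 ≈ -1.4943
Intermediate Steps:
x(Q, Y) = 2 - Q - Q*Y (x(Q, Y) = 2 - (1*Q + Q*Y) = 2 - (Q + Q*Y) = 2 + (-Q - Q*Y) = 2 - Q - Q*Y)
(x(-4, 1)*(-5 + 18))/(-53 - 34) = ((2 - 1*(-4) - 1*(-4)*1)*(-5 + 18))/(-53 - 34) = ((2 + 4 + 4)*13)/(-87) = -10*13/87 = -1/87*130 = -130/87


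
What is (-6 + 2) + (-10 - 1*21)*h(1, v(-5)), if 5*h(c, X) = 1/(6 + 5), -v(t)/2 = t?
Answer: -251/55 ≈ -4.5636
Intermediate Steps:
v(t) = -2*t
h(c, X) = 1/55 (h(c, X) = 1/(5*(6 + 5)) = (⅕)/11 = (⅕)*(1/11) = 1/55)
(-6 + 2) + (-10 - 1*21)*h(1, v(-5)) = (-6 + 2) + (-10 - 1*21)*(1/55) = -4 + (-10 - 21)*(1/55) = -4 - 31*1/55 = -4 - 31/55 = -251/55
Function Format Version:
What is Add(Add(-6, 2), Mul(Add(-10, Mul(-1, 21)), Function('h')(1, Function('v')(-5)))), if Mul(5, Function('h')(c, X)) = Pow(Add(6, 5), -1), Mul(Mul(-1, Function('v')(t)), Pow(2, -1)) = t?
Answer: Rational(-251, 55) ≈ -4.5636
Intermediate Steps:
Function('v')(t) = Mul(-2, t)
Function('h')(c, X) = Rational(1, 55) (Function('h')(c, X) = Mul(Rational(1, 5), Pow(Add(6, 5), -1)) = Mul(Rational(1, 5), Pow(11, -1)) = Mul(Rational(1, 5), Rational(1, 11)) = Rational(1, 55))
Add(Add(-6, 2), Mul(Add(-10, Mul(-1, 21)), Function('h')(1, Function('v')(-5)))) = Add(Add(-6, 2), Mul(Add(-10, Mul(-1, 21)), Rational(1, 55))) = Add(-4, Mul(Add(-10, -21), Rational(1, 55))) = Add(-4, Mul(-31, Rational(1, 55))) = Add(-4, Rational(-31, 55)) = Rational(-251, 55)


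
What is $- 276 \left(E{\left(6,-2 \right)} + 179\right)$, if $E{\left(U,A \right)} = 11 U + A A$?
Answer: $-68724$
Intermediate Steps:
$E{\left(U,A \right)} = A^{2} + 11 U$ ($E{\left(U,A \right)} = 11 U + A^{2} = A^{2} + 11 U$)
$- 276 \left(E{\left(6,-2 \right)} + 179\right) = - 276 \left(\left(\left(-2\right)^{2} + 11 \cdot 6\right) + 179\right) = - 276 \left(\left(4 + 66\right) + 179\right) = - 276 \left(70 + 179\right) = \left(-276\right) 249 = -68724$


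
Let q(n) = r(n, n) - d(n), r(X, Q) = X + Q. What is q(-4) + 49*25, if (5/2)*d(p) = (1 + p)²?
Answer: 6067/5 ≈ 1213.4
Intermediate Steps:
d(p) = 2*(1 + p)²/5
r(X, Q) = Q + X
q(n) = 2*n - 2*(1 + n)²/5 (q(n) = (n + n) - 2*(1 + n)²/5 = 2*n - 2*(1 + n)²/5)
q(-4) + 49*25 = (2*(-4) - 2*(1 - 4)²/5) + 49*25 = (-8 - ⅖*(-3)²) + 1225 = (-8 - ⅖*9) + 1225 = (-8 - 18/5) + 1225 = -58/5 + 1225 = 6067/5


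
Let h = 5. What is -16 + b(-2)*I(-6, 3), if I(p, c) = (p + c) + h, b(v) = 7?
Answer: -2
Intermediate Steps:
I(p, c) = 5 + c + p (I(p, c) = (p + c) + 5 = (c + p) + 5 = 5 + c + p)
-16 + b(-2)*I(-6, 3) = -16 + 7*(5 + 3 - 6) = -16 + 7*2 = -16 + 14 = -2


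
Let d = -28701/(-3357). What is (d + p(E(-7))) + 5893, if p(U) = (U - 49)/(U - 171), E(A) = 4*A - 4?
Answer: 446889647/75719 ≈ 5901.9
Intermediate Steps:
E(A) = -4 + 4*A
d = 3189/373 (d = -28701*(-1/3357) = 3189/373 ≈ 8.5496)
p(U) = (-49 + U)/(-171 + U)
(d + p(E(-7))) + 5893 = (3189/373 + (-49 + (-4 + 4*(-7)))/(-171 + (-4 + 4*(-7)))) + 5893 = (3189/373 + (-49 + (-4 - 28))/(-171 + (-4 - 28))) + 5893 = (3189/373 + (-49 - 32)/(-171 - 32)) + 5893 = (3189/373 - 81/(-203)) + 5893 = (3189/373 - 1/203*(-81)) + 5893 = (3189/373 + 81/203) + 5893 = 677580/75719 + 5893 = 446889647/75719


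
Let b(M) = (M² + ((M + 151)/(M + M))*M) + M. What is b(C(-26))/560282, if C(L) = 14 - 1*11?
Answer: 89/560282 ≈ 0.00015885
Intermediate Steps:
C(L) = 3 (C(L) = 14 - 11 = 3)
b(M) = 151/2 + M² + 3*M/2 (b(M) = (M² + ((151 + M)/((2*M)))*M) + M = (M² + ((151 + M)*(1/(2*M)))*M) + M = (M² + ((151 + M)/(2*M))*M) + M = (M² + (151/2 + M/2)) + M = (151/2 + M² + M/2) + M = 151/2 + M² + 3*M/2)
b(C(-26))/560282 = (151/2 + 3² + (3/2)*3)/560282 = (151/2 + 9 + 9/2)*(1/560282) = 89*(1/560282) = 89/560282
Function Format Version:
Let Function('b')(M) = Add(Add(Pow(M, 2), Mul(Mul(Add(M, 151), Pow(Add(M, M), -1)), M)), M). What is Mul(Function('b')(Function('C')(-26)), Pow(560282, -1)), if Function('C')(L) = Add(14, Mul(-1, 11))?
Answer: Rational(89, 560282) ≈ 0.00015885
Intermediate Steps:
Function('C')(L) = 3 (Function('C')(L) = Add(14, -11) = 3)
Function('b')(M) = Add(Rational(151, 2), Pow(M, 2), Mul(Rational(3, 2), M)) (Function('b')(M) = Add(Add(Pow(M, 2), Mul(Mul(Add(151, M), Pow(Mul(2, M), -1)), M)), M) = Add(Add(Pow(M, 2), Mul(Mul(Add(151, M), Mul(Rational(1, 2), Pow(M, -1))), M)), M) = Add(Add(Pow(M, 2), Mul(Mul(Rational(1, 2), Pow(M, -1), Add(151, M)), M)), M) = Add(Add(Pow(M, 2), Add(Rational(151, 2), Mul(Rational(1, 2), M))), M) = Add(Add(Rational(151, 2), Pow(M, 2), Mul(Rational(1, 2), M)), M) = Add(Rational(151, 2), Pow(M, 2), Mul(Rational(3, 2), M)))
Mul(Function('b')(Function('C')(-26)), Pow(560282, -1)) = Mul(Add(Rational(151, 2), Pow(3, 2), Mul(Rational(3, 2), 3)), Pow(560282, -1)) = Mul(Add(Rational(151, 2), 9, Rational(9, 2)), Rational(1, 560282)) = Mul(89, Rational(1, 560282)) = Rational(89, 560282)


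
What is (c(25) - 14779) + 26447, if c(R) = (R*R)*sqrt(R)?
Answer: 14793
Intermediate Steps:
c(R) = R**(5/2) (c(R) = R**2*sqrt(R) = R**(5/2))
(c(25) - 14779) + 26447 = (25**(5/2) - 14779) + 26447 = (3125 - 14779) + 26447 = -11654 + 26447 = 14793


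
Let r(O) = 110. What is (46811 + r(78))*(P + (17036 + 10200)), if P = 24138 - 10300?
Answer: 1927233154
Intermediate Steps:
P = 13838
(46811 + r(78))*(P + (17036 + 10200)) = (46811 + 110)*(13838 + (17036 + 10200)) = 46921*(13838 + 27236) = 46921*41074 = 1927233154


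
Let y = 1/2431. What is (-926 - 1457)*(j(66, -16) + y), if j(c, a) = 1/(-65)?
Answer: 33362/935 ≈ 35.681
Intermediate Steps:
j(c, a) = -1/65
y = 1/2431 ≈ 0.00041135
(-926 - 1457)*(j(66, -16) + y) = (-926 - 1457)*(-1/65 + 1/2431) = -2383*(-14/935) = 33362/935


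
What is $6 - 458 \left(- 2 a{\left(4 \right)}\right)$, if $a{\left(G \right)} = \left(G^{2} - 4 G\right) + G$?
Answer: $3670$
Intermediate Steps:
$a{\left(G \right)} = G^{2} - 3 G$
$6 - 458 \left(- 2 a{\left(4 \right)}\right) = 6 - 458 \left(- 2 \cdot 4 \left(-3 + 4\right)\right) = 6 - 458 \left(- 2 \cdot 4 \cdot 1\right) = 6 - 458 \left(\left(-2\right) 4\right) = 6 - -3664 = 6 + 3664 = 3670$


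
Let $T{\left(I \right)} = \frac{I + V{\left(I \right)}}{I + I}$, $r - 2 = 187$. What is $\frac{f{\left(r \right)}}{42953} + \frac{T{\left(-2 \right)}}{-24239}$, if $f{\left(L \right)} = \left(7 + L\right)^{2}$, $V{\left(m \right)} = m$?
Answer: $\frac{931122471}{1041137767} \approx 0.89433$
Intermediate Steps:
$r = 189$ ($r = 2 + 187 = 189$)
$T{\left(I \right)} = 1$ ($T{\left(I \right)} = \frac{I + I}{I + I} = \frac{2 I}{2 I} = 2 I \frac{1}{2 I} = 1$)
$\frac{f{\left(r \right)}}{42953} + \frac{T{\left(-2 \right)}}{-24239} = \frac{\left(7 + 189\right)^{2}}{42953} + 1 \frac{1}{-24239} = 196^{2} \cdot \frac{1}{42953} + 1 \left(- \frac{1}{24239}\right) = 38416 \cdot \frac{1}{42953} - \frac{1}{24239} = \frac{38416}{42953} - \frac{1}{24239} = \frac{931122471}{1041137767}$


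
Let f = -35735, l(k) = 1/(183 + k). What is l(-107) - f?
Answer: 2715861/76 ≈ 35735.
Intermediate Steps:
l(-107) - f = 1/(183 - 107) - 1*(-35735) = 1/76 + 35735 = 2715861/76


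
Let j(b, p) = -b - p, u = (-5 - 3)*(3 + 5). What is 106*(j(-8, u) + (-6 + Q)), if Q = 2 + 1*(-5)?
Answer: 6678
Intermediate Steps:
Q = -3 (Q = 2 - 5 = -3)
u = -64 (u = -8*8 = -64)
106*(j(-8, u) + (-6 + Q)) = 106*((-1*(-8) - 1*(-64)) + (-6 - 3)) = 106*((8 + 64) - 9) = 106*(72 - 9) = 106*63 = 6678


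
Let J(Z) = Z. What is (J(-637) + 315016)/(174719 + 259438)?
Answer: 104793/144719 ≈ 0.72411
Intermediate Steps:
(J(-637) + 315016)/(174719 + 259438) = (-637 + 315016)/(174719 + 259438) = 314379/434157 = 314379*(1/434157) = 104793/144719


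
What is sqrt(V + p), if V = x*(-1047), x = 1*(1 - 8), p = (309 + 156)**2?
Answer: sqrt(223554) ≈ 472.81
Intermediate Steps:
p = 216225 (p = 465**2 = 216225)
x = -7 (x = 1*(-7) = -7)
V = 7329 (V = -7*(-1047) = 7329)
sqrt(V + p) = sqrt(7329 + 216225) = sqrt(223554)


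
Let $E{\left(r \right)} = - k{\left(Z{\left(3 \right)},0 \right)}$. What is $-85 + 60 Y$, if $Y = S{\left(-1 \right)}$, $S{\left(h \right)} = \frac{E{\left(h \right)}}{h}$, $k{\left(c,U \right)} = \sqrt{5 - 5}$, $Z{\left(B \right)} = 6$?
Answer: $-85$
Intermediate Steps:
$k{\left(c,U \right)} = 0$ ($k{\left(c,U \right)} = \sqrt{0} = 0$)
$E{\left(r \right)} = 0$ ($E{\left(r \right)} = \left(-1\right) 0 = 0$)
$S{\left(h \right)} = 0$ ($S{\left(h \right)} = \frac{0}{h} = 0$)
$Y = 0$
$-85 + 60 Y = -85 + 60 \cdot 0 = -85 + 0 = -85$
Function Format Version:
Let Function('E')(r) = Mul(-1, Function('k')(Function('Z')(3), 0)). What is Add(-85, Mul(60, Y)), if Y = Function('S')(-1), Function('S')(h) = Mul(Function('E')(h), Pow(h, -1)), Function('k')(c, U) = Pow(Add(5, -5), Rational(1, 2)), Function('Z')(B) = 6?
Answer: -85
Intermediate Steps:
Function('k')(c, U) = 0 (Function('k')(c, U) = Pow(0, Rational(1, 2)) = 0)
Function('E')(r) = 0 (Function('E')(r) = Mul(-1, 0) = 0)
Function('S')(h) = 0 (Function('S')(h) = Mul(0, Pow(h, -1)) = 0)
Y = 0
Add(-85, Mul(60, Y)) = Add(-85, Mul(60, 0)) = Add(-85, 0) = -85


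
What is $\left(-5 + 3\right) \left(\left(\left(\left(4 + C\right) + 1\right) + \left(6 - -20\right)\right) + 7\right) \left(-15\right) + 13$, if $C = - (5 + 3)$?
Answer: $913$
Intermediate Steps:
$C = -8$ ($C = \left(-1\right) 8 = -8$)
$\left(-5 + 3\right) \left(\left(\left(\left(4 + C\right) + 1\right) + \left(6 - -20\right)\right) + 7\right) \left(-15\right) + 13 = \left(-5 + 3\right) \left(\left(\left(\left(4 - 8\right) + 1\right) + \left(6 - -20\right)\right) + 7\right) \left(-15\right) + 13 = - 2 \left(\left(\left(-4 + 1\right) + \left(6 + 20\right)\right) + 7\right) \left(-15\right) + 13 = - 2 \left(\left(-3 + 26\right) + 7\right) \left(-15\right) + 13 = - 2 \left(23 + 7\right) \left(-15\right) + 13 = \left(-2\right) 30 \left(-15\right) + 13 = \left(-60\right) \left(-15\right) + 13 = 900 + 13 = 913$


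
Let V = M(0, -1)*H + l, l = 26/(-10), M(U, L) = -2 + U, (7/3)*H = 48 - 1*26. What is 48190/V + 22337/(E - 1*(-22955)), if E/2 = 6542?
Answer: -60768404263/27065289 ≈ -2245.3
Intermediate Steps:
H = 66/7 (H = 3*(48 - 1*26)/7 = 3*(48 - 26)/7 = (3/7)*22 = 66/7 ≈ 9.4286)
E = 13084 (E = 2*6542 = 13084)
l = -13/5 (l = 26*(-1/10) = -13/5 ≈ -2.6000)
V = -751/35 (V = (-2 + 0)*(66/7) - 13/5 = -2*66/7 - 13/5 = -132/7 - 13/5 = -751/35 ≈ -21.457)
48190/V + 22337/(E - 1*(-22955)) = 48190/(-751/35) + 22337/(13084 - 1*(-22955)) = 48190*(-35/751) + 22337/(13084 + 22955) = -1686650/751 + 22337/36039 = -60768404263/27065289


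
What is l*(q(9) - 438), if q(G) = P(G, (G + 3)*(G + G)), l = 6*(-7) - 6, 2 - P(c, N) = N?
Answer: 31296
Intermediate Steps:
P(c, N) = 2 - N
l = -48 (l = -42 - 6 = -48)
q(G) = 2 - 2*G*(3 + G) (q(G) = 2 - (G + 3)*(G + G) = 2 - (3 + G)*2*G = 2 - 2*G*(3 + G))
l*(q(9) - 438) = -48*((2 - 2*9*(3 + 9)) - 438) = -48*((2 - 2*9*12) - 438) = -48*((2 - 216) - 438) = -48*(-214 - 438) = -48*(-652) = 31296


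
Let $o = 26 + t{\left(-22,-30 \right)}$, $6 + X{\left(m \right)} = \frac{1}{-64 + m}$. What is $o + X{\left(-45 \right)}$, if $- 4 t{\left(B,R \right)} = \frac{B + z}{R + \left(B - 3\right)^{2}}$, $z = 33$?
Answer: $\frac{5184821}{259420} \approx 19.986$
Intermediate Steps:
$X{\left(m \right)} = -6 + \frac{1}{-64 + m}$
$t{\left(B,R \right)} = - \frac{33 + B}{4 \left(R + \left(-3 + B\right)^{2}\right)}$ ($t{\left(B,R \right)} = - \frac{\left(B + 33\right) \frac{1}{R + \left(B - 3\right)^{2}}}{4} = - \frac{\left(33 + B\right) \frac{1}{R + \left(-3 + B\right)^{2}}}{4} = - \frac{\frac{1}{R + \left(-3 + B\right)^{2}} \left(33 + B\right)}{4} = - \frac{33 + B}{4 \left(R + \left(-3 + B\right)^{2}\right)}$)
$o = \frac{61869}{2380}$ ($o = 26 + \frac{-33 - -22}{4 \left(-30 + \left(-3 - 22\right)^{2}\right)} = 26 + \frac{-33 + 22}{4 \left(-30 + \left(-25\right)^{2}\right)} = 26 + \frac{1}{4} \frac{1}{-30 + 625} \left(-11\right) = 26 + \frac{1}{4} \cdot \frac{1}{595} \left(-11\right) = 26 - \frac{11}{2380} = \frac{61869}{2380} \approx 25.995$)
$o + X{\left(-45 \right)} = \frac{61869}{2380} + \frac{385 - -270}{-64 - 45} = \frac{61869}{2380} + \frac{385 + 270}{-109} = \frac{61869}{2380} - \frac{655}{109} = \frac{5184821}{259420}$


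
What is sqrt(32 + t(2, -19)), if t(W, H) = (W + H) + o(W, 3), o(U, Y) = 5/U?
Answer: sqrt(70)/2 ≈ 4.1833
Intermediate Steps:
t(W, H) = H + W + 5/W (t(W, H) = (W + H) + 5/W = (H + W) + 5/W = H + W + 5/W)
sqrt(32 + t(2, -19)) = sqrt(32 + (-19 + 2 + 5/2)) = sqrt(32 - 29/2) = sqrt(35/2) = sqrt(70)/2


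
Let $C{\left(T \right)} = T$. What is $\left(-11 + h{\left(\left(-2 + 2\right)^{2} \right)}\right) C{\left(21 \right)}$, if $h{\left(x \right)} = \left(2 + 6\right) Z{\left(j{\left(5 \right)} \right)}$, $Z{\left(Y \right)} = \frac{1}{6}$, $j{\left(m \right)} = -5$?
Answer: $-203$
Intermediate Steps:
$Z{\left(Y \right)} = \frac{1}{6}$
$h{\left(x \right)} = \frac{4}{3}$ ($h{\left(x \right)} = \left(2 + 6\right) \frac{1}{6} = 8 \cdot \frac{1}{6} = \frac{4}{3}$)
$\left(-11 + h{\left(\left(-2 + 2\right)^{2} \right)}\right) C{\left(21 \right)} = \left(-11 + \frac{4}{3}\right) 21 = \left(- \frac{29}{3}\right) 21 = -203$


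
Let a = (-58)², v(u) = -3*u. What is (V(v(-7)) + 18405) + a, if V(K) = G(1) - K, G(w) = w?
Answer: 21749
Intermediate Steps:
V(K) = 1 - K
a = 3364
(V(v(-7)) + 18405) + a = ((1 - (-3)*(-7)) + 18405) + 3364 = ((1 - 1*21) + 18405) + 3364 = ((1 - 21) + 18405) + 3364 = (-20 + 18405) + 3364 = 18385 + 3364 = 21749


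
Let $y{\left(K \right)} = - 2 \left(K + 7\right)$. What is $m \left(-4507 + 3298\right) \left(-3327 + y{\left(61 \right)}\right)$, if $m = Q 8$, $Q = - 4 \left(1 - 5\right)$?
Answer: $535906176$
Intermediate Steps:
$y{\left(K \right)} = -14 - 2 K$ ($y{\left(K \right)} = - 2 \left(7 + K\right) = -14 - 2 K$)
$Q = 16$ ($Q = \left(-4\right) \left(-4\right) = 16$)
$m = 128$ ($m = 16 \cdot 8 = 128$)
$m \left(-4507 + 3298\right) \left(-3327 + y{\left(61 \right)}\right) = 128 \left(-4507 + 3298\right) \left(-3327 - 136\right) = 128 \left(- 1209 \left(-3327 - 136\right)\right) = 128 \left(\left(-1209\right) \left(-3463\right)\right) = 128 \cdot 4186767 = 535906176$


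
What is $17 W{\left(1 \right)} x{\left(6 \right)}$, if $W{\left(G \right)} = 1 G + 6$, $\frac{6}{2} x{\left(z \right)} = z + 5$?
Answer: $\frac{1309}{3} \approx 436.33$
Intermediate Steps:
$x{\left(z \right)} = \frac{5}{3} + \frac{z}{3}$ ($x{\left(z \right)} = \frac{z + 5}{3} = \frac{5 + z}{3} = \frac{5}{3} + \frac{z}{3}$)
$W{\left(G \right)} = 6 + G$ ($W{\left(G \right)} = G + 6 = 6 + G$)
$17 W{\left(1 \right)} x{\left(6 \right)} = 17 \left(6 + 1\right) \left(\frac{5}{3} + \frac{1}{3} \cdot 6\right) = 17 \cdot 7 \left(\frac{5}{3} + 2\right) = 119 \cdot \frac{11}{3} = \frac{1309}{3}$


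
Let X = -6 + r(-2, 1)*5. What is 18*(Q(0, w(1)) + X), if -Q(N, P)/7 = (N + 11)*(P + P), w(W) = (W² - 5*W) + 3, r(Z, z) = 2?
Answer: 2844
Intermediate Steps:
w(W) = 3 + W² - 5*W
Q(N, P) = -14*P*(11 + N) (Q(N, P) = -7*(N + 11)*(P + P) = -7*(11 + N)*2*P = -14*P*(11 + N))
X = 4 (X = -6 + 2*5 = -6 + 10 = 4)
18*(Q(0, w(1)) + X) = 18*(-14*(3 + 1² - 5*1)*(11 + 0) + 4) = 18*(-14*(3 + 1 - 5)*11 + 4) = 18*(-14*(-1)*11 + 4) = 18*(154 + 4) = 18*158 = 2844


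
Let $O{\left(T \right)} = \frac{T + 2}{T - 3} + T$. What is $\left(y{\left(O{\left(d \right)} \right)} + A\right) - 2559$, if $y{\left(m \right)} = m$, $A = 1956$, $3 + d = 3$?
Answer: $- \frac{1811}{3} \approx -603.67$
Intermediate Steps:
$d = 0$ ($d = -3 + 3 = 0$)
$O{\left(T \right)} = T + \frac{2 + T}{-3 + T}$ ($O{\left(T \right)} = \frac{2 + T}{-3 + T} + T = T + \frac{2 + T}{-3 + T}$)
$\left(y{\left(O{\left(d \right)} \right)} + A\right) - 2559 = \left(\frac{2 + 0^{2} - 0}{-3 + 0} + 1956\right) - 2559 = \left(\frac{2 + 0 + 0}{-3} + 1956\right) - 2559 = \left(\left(- \frac{1}{3}\right) 2 + 1956\right) - 2559 = \left(- \frac{2}{3} + 1956\right) - 2559 = \frac{5866}{3} - 2559 = - \frac{1811}{3}$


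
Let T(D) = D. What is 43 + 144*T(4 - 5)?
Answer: -101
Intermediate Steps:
43 + 144*T(4 - 5) = 43 + 144*(4 - 5) = 43 + 144*(-1) = 43 - 144 = -101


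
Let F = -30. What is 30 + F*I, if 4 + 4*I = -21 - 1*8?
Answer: 555/2 ≈ 277.50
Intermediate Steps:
I = -33/4 (I = -1 + (-21 - 1*8)/4 = -1 + (-21 - 8)/4 = -1 + (¼)*(-29) = -1 - 29/4 = -33/4 ≈ -8.2500)
30 + F*I = 30 - 30*(-33/4) = 30 + 495/2 = 555/2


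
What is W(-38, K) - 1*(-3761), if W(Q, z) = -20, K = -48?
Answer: 3741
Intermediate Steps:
W(-38, K) - 1*(-3761) = -20 - 1*(-3761) = -20 + 3761 = 3741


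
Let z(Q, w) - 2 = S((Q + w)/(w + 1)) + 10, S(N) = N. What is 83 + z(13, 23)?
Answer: 193/2 ≈ 96.500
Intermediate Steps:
z(Q, w) = 12 + (Q + w)/(1 + w) (z(Q, w) = 2 + ((Q + w)/(w + 1) + 10) = 2 + ((Q + w)/(1 + w) + 10) = 2 + (10 + (Q + w)/(1 + w)) = 12 + (Q + w)/(1 + w))
83 + z(13, 23) = 83 + (12 + 13 + 13*23)/(1 + 23) = 83 + (12 + 13 + 299)/24 = 83 + (1/24)*324 = 83 + 27/2 = 193/2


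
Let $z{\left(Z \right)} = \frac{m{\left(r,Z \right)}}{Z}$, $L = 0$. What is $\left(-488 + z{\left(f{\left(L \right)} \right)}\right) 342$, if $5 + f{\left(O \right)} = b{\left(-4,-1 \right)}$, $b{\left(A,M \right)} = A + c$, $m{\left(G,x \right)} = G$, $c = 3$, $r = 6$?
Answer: $-167238$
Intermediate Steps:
$b{\left(A,M \right)} = 3 + A$ ($b{\left(A,M \right)} = A + 3 = 3 + A$)
$f{\left(O \right)} = -6$ ($f{\left(O \right)} = -5 + \left(3 - 4\right) = -5 - 1 = -6$)
$z{\left(Z \right)} = \frac{6}{Z}$
$\left(-488 + z{\left(f{\left(L \right)} \right)}\right) 342 = \left(-488 + \frac{6}{-6}\right) 342 = \left(-488 + 6 \left(- \frac{1}{6}\right)\right) 342 = \left(-488 - 1\right) 342 = \left(-489\right) 342 = -167238$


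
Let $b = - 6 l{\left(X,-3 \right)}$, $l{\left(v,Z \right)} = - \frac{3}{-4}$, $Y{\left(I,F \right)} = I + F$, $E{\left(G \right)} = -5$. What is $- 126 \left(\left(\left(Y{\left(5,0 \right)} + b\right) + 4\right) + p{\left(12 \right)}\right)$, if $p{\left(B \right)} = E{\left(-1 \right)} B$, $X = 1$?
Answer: $6993$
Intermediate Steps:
$Y{\left(I,F \right)} = F + I$
$p{\left(B \right)} = - 5 B$
$l{\left(v,Z \right)} = \frac{3}{4}$ ($l{\left(v,Z \right)} = \left(-3\right) \left(- \frac{1}{4}\right) = \frac{3}{4}$)
$b = - \frac{9}{2}$ ($b = \left(-6\right) \frac{3}{4} = - \frac{9}{2} \approx -4.5$)
$- 126 \left(\left(\left(Y{\left(5,0 \right)} + b\right) + 4\right) + p{\left(12 \right)}\right) = - 126 \left(\left(\left(\left(0 + 5\right) - \frac{9}{2}\right) + 4\right) - 60\right) = - 126 \left(\left(\left(5 - \frac{9}{2}\right) + 4\right) - 60\right) = - 126 \left(\left(\frac{1}{2} + 4\right) - 60\right) = - 126 \left(\frac{9}{2} - 60\right) = \left(-126\right) \left(- \frac{111}{2}\right) = 6993$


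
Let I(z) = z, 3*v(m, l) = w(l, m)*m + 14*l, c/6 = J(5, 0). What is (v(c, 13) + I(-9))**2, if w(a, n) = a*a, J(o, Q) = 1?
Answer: 1366561/9 ≈ 1.5184e+5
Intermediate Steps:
w(a, n) = a**2
c = 6 (c = 6*1 = 6)
v(m, l) = 14*l/3 + m*l**2/3 (v(m, l) = (l**2*m + 14*l)/3 = (m*l**2 + 14*l)/3 = (14*l + m*l**2)/3 = 14*l/3 + m*l**2/3)
(v(c, 13) + I(-9))**2 = ((1/3)*13*(14 + 13*6) - 9)**2 = ((1/3)*13*(14 + 78) - 9)**2 = ((1/3)*13*92 - 9)**2 = (1196/3 - 9)**2 = (1169/3)**2 = 1366561/9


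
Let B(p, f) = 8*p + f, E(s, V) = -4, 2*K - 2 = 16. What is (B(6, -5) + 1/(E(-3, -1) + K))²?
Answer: 46656/25 ≈ 1866.2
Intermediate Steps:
K = 9 (K = 1 + (½)*16 = 1 + 8 = 9)
B(p, f) = f + 8*p
(B(6, -5) + 1/(E(-3, -1) + K))² = ((-5 + 8*6) + 1/(-4 + 9))² = ((-5 + 48) + 1/5)² = (43 + ⅕)² = (216/5)² = 46656/25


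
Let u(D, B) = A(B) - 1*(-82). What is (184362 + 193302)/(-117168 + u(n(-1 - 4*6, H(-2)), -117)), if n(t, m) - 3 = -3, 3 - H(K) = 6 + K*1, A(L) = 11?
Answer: -17984/5575 ≈ -3.2258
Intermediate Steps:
H(K) = -3 - K (H(K) = 3 - (6 + K*1) = 3 - (6 + K) = 3 + (-6 - K) = -3 - K)
n(t, m) = 0 (n(t, m) = 3 - 3 = 0)
u(D, B) = 93 (u(D, B) = 11 - 1*(-82) = 11 + 82 = 93)
(184362 + 193302)/(-117168 + u(n(-1 - 4*6, H(-2)), -117)) = (184362 + 193302)/(-117168 + 93) = 377664/(-117075) = 377664*(-1/117075) = -17984/5575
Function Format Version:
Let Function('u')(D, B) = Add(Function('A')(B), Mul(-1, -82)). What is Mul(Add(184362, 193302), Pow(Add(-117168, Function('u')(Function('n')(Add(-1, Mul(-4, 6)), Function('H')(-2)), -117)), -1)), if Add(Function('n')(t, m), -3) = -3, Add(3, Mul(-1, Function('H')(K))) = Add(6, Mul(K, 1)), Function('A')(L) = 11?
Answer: Rational(-17984, 5575) ≈ -3.2258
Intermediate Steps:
Function('H')(K) = Add(-3, Mul(-1, K)) (Function('H')(K) = Add(3, Mul(-1, Add(6, Mul(K, 1)))) = Add(3, Mul(-1, Add(6, K))) = Add(3, Add(-6, Mul(-1, K))) = Add(-3, Mul(-1, K)))
Function('n')(t, m) = 0 (Function('n')(t, m) = Add(3, -3) = 0)
Function('u')(D, B) = 93 (Function('u')(D, B) = Add(11, Mul(-1, -82)) = Add(11, 82) = 93)
Mul(Add(184362, 193302), Pow(Add(-117168, Function('u')(Function('n')(Add(-1, Mul(-4, 6)), Function('H')(-2)), -117)), -1)) = Mul(Add(184362, 193302), Pow(Add(-117168, 93), -1)) = Mul(377664, Pow(-117075, -1)) = Mul(377664, Rational(-1, 117075)) = Rational(-17984, 5575)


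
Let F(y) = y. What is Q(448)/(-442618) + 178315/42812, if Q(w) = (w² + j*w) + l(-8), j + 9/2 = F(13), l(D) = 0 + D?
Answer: 3189554701/861334628 ≈ 3.7030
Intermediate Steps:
l(D) = D
j = 17/2 (j = -9/2 + 13 = 17/2 ≈ 8.5000)
Q(w) = -8 + w² + 17*w/2 (Q(w) = (w² + 17*w/2) - 8 = -8 + w² + 17*w/2)
Q(448)/(-442618) + 178315/42812 = (-8 + 448² + (17/2)*448)/(-442618) + 178315/42812 = (-8 + 200704 + 3808)*(-1/442618) + 178315*(1/42812) = 204504*(-1/442618) + 178315/42812 = -102252/221309 + 178315/42812 = 3189554701/861334628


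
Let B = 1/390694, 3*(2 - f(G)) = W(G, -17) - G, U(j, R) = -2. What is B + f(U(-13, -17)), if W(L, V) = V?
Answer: 2734859/390694 ≈ 7.0000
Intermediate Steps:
f(G) = 23/3 + G/3 (f(G) = 2 - (-17 - G)/3 = 2 + (17/3 + G/3) = 23/3 + G/3)
B = 1/390694 ≈ 2.5595e-6
B + f(U(-13, -17)) = 1/390694 + (23/3 + (⅓)*(-2)) = 1/390694 + (23/3 - ⅔) = 1/390694 + 7 = 2734859/390694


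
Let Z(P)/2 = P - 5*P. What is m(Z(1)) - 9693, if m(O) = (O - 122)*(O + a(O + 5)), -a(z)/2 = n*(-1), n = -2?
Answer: -8133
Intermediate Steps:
a(z) = -4 (a(z) = -(-4)*(-1) = -2*2 = -4)
Z(P) = -8*P (Z(P) = 2*(P - 5*P) = 2*(-4*P) = -8*P)
m(O) = (-122 + O)*(-4 + O) (m(O) = (O - 122)*(O - 4) = (-122 + O)*(-4 + O))
m(Z(1)) - 9693 = (488 + (-8*1)² - (-1008)) - 9693 = (488 + (-8)² - 126*(-8)) - 9693 = (488 + 64 + 1008) - 9693 = 1560 - 9693 = -8133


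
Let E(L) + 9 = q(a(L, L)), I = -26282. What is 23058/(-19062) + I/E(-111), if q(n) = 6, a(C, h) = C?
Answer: 9276265/1059 ≈ 8759.5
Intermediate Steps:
E(L) = -3 (E(L) = -9 + 6 = -3)
23058/(-19062) + I/E(-111) = 23058/(-19062) - 26282/(-3) = 23058*(-1/19062) - 26282*(-⅓) = -427/353 + 26282/3 = 9276265/1059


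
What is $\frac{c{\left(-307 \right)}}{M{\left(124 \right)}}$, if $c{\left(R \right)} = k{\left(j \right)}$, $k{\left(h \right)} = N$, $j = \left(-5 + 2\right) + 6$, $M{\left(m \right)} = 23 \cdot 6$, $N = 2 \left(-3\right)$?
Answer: $- \frac{1}{23} \approx -0.043478$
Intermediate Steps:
$N = -6$
$M{\left(m \right)} = 138$
$j = 3$ ($j = -3 + 6 = 3$)
$k{\left(h \right)} = -6$
$c{\left(R \right)} = -6$
$\frac{c{\left(-307 \right)}}{M{\left(124 \right)}} = - \frac{6}{138} = \left(-6\right) \frac{1}{138} = - \frac{1}{23}$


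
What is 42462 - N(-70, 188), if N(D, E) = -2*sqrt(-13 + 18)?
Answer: 42462 + 2*sqrt(5) ≈ 42467.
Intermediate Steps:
N(D, E) = -2*sqrt(5)
42462 - N(-70, 188) = 42462 - (-2)*sqrt(5) = 42462 + 2*sqrt(5)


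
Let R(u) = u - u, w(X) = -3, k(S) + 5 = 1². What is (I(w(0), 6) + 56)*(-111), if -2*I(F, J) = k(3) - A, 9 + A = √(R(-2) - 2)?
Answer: -11877/2 - 111*I*√2/2 ≈ -5938.5 - 78.489*I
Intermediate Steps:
k(S) = -4 (k(S) = -5 + 1² = -5 + 1 = -4)
R(u) = 0
A = -9 + I*√2 (A = -9 + √(0 - 2) = -9 + √(-2) = -9 + I*√2 ≈ -9.0 + 1.4142*I)
I(F, J) = -5/2 + I*√2/2 (I(F, J) = -(-4 - (-9 + I*√2))/2 = -(-4 + (9 - I*√2))/2 = -(5 - I*√2)/2 = -5/2 + I*√2/2)
(I(w(0), 6) + 56)*(-111) = ((-5/2 + I*√2/2) + 56)*(-111) = (107/2 + I*√2/2)*(-111) = -11877/2 - 111*I*√2/2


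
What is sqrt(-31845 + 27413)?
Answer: 4*I*sqrt(277) ≈ 66.573*I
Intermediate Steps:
sqrt(-31845 + 27413) = sqrt(-4432) = 4*I*sqrt(277)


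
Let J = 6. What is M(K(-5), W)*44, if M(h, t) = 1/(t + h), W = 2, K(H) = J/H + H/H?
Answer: 220/9 ≈ 24.444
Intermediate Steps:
K(H) = 1 + 6/H (K(H) = 6/H + H/H = 6/H + 1 = 1 + 6/H)
M(h, t) = 1/(h + t)
M(K(-5), W)*44 = 44/((6 - 5)/(-5) + 2) = 44/(-⅕*1 + 2) = 44/(-⅕ + 2) = 44/(9/5) = (5/9)*44 = 220/9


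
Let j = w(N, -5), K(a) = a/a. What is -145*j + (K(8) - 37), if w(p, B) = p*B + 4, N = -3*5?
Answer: -11491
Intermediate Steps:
K(a) = 1
N = -15
w(p, B) = 4 + B*p (w(p, B) = B*p + 4 = 4 + B*p)
j = 79 (j = 4 - 5*(-15) = 4 + 75 = 79)
-145*j + (K(8) - 37) = -145*79 + (1 - 37) = -11455 - 36 = -11491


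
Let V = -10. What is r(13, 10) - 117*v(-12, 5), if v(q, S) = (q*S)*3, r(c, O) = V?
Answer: 21050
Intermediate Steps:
r(c, O) = -10
v(q, S) = 3*S*q (v(q, S) = (S*q)*3 = 3*S*q)
r(13, 10) - 117*v(-12, 5) = -10 - 351*5*(-12) = -10 - 117*(-180) = -10 + 21060 = 21050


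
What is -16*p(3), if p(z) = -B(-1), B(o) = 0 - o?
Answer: 16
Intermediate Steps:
B(o) = -o
p(z) = -1 (p(z) = -(-1)*(-1) = -1*1 = -1)
-16*p(3) = -16*(-1) = 16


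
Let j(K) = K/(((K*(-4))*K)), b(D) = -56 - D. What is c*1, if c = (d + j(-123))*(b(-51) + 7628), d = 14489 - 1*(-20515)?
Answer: 43761023229/164 ≈ 2.6684e+8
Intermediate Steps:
d = 35004 (d = 14489 + 20515 = 35004)
j(K) = -1/(4*K) (j(K) = K/(((-4*K)*K)) = K/((-4*K²)) = K*(-1/(4*K²)) = -1/(4*K))
c = 43761023229/164 (c = (35004 - ¼/(-123))*((-56 - 1*(-51)) + 7628) = (35004 - ¼*(-1/123))*((-56 + 51) + 7628) = (35004 + 1/492)*(-5 + 7628) = (17221969/492)*7623 = 43761023229/164 ≈ 2.6684e+8)
c*1 = (43761023229/164)*1 = 43761023229/164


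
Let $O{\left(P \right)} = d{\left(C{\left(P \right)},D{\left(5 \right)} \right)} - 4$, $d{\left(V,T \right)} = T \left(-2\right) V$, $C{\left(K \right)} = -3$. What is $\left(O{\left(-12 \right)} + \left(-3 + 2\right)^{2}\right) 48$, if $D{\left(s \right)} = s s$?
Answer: $7056$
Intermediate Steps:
$D{\left(s \right)} = s^{2}$
$d{\left(V,T \right)} = - 2 T V$
$O{\left(P \right)} = 146$ ($O{\left(P \right)} = \left(-2\right) 5^{2} \left(-3\right) - 4 = \left(-2\right) 25 \left(-3\right) - 4 = 150 - 4 = 146$)
$\left(O{\left(-12 \right)} + \left(-3 + 2\right)^{2}\right) 48 = \left(146 + \left(-3 + 2\right)^{2}\right) 48 = \left(146 + \left(-1\right)^{2}\right) 48 = \left(146 + 1\right) 48 = 147 \cdot 48 = 7056$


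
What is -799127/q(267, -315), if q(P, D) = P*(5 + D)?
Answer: 799127/82770 ≈ 9.6548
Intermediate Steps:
-799127/q(267, -315) = -799127*1/(267*(5 - 315)) = -799127/(267*(-310)) = -799127/(-82770) = -799127*(-1/82770) = 799127/82770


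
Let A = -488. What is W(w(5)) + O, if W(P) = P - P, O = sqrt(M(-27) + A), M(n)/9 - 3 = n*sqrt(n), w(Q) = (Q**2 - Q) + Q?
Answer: sqrt(-461 - 729*I*sqrt(3)) ≈ 21.014 - 30.043*I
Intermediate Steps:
w(Q) = Q**2
M(n) = 27 + 9*n**(3/2) (M(n) = 27 + 9*(n*sqrt(n)) = 27 + 9*n**(3/2))
O = sqrt(-461 - 729*I*sqrt(3)) (O = sqrt((27 + 9*(-27)**(3/2)) - 488) = sqrt((27 + 9*(-81*I*sqrt(3))) - 488) = sqrt((27 - 729*I*sqrt(3)) - 488) = sqrt(-461 - 729*I*sqrt(3)) ≈ 21.014 - 30.043*I)
W(P) = 0
W(w(5)) + O = 0 + sqrt(-461 - 729*I*sqrt(3)) = sqrt(-461 - 729*I*sqrt(3))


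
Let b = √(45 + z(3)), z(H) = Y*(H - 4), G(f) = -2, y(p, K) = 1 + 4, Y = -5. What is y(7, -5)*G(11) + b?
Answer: -10 + 5*√2 ≈ -2.9289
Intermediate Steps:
y(p, K) = 5
z(H) = 20 - 5*H (z(H) = -5*(H - 4) = -5*(-4 + H) = 20 - 5*H)
b = 5*√2 (b = √(45 + (20 - 5*3)) = √(45 + (20 - 15)) = √(45 + 5) = √50 = 5*√2 ≈ 7.0711)
y(7, -5)*G(11) + b = 5*(-2) + 5*√2 = -10 + 5*√2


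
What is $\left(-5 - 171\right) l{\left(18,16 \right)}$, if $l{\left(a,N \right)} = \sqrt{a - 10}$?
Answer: $- 352 \sqrt{2} \approx -497.8$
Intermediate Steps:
$l{\left(a,N \right)} = \sqrt{-10 + a}$
$\left(-5 - 171\right) l{\left(18,16 \right)} = \left(-5 - 171\right) \sqrt{-10 + 18} = - 176 \sqrt{8} = - 176 \cdot 2 \sqrt{2} = - 352 \sqrt{2}$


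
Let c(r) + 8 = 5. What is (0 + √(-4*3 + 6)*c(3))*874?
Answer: -2622*I*√6 ≈ -6422.6*I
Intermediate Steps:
c(r) = -3 (c(r) = -8 + 5 = -3)
(0 + √(-4*3 + 6)*c(3))*874 = (0 + √(-4*3 + 6)*(-3))*874 = (0 + √(-12 + 6)*(-3))*874 = (0 + √(-6)*(-3))*874 = (0 + (I*√6)*(-3))*874 = (0 - 3*I*√6)*874 = -3*I*√6*874 = -2622*I*√6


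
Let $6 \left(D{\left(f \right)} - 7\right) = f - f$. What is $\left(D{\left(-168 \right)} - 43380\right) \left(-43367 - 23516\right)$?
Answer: $2900916359$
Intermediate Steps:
$D{\left(f \right)} = 7$ ($D{\left(f \right)} = 7 + \frac{f - f}{6} = 7 + \frac{1}{6} \cdot 0 = 7 + 0 = 7$)
$\left(D{\left(-168 \right)} - 43380\right) \left(-43367 - 23516\right) = \left(7 - 43380\right) \left(-43367 - 23516\right) = \left(-43373\right) \left(-66883\right) = 2900916359$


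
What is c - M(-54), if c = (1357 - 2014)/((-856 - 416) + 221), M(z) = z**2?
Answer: -3064059/1051 ≈ -2915.4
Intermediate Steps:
c = 657/1051 (c = -657/(-1272 + 221) = -657/(-1051) = -657*(-1/1051) = 657/1051 ≈ 0.62512)
c - M(-54) = 657/1051 - 1*(-54)**2 = 657/1051 - 1*2916 = 657/1051 - 2916 = -3064059/1051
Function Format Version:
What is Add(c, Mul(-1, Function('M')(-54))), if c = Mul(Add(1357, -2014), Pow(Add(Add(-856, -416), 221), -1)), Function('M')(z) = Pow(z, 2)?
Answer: Rational(-3064059, 1051) ≈ -2915.4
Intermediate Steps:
c = Rational(657, 1051) (c = Mul(-657, Pow(Add(-1272, 221), -1)) = Mul(-657, Pow(-1051, -1)) = Mul(-657, Rational(-1, 1051)) = Rational(657, 1051) ≈ 0.62512)
Add(c, Mul(-1, Function('M')(-54))) = Add(Rational(657, 1051), Mul(-1, Pow(-54, 2))) = Add(Rational(657, 1051), Mul(-1, 2916)) = Add(Rational(657, 1051), -2916) = Rational(-3064059, 1051)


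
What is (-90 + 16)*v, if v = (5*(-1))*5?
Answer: 1850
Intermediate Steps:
v = -25 (v = -5*5 = -25)
(-90 + 16)*v = (-90 + 16)*(-25) = -74*(-25) = 1850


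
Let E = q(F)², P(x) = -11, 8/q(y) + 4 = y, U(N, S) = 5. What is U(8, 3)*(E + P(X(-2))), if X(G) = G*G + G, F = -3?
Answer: -2375/49 ≈ -48.469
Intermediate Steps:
q(y) = 8/(-4 + y)
X(G) = G + G² (X(G) = G² + G = G + G²)
E = 64/49 (E = (8/(-4 - 3))² = (8/(-7))² = (8*(-⅐))² = (-8/7)² = 64/49 ≈ 1.3061)
U(8, 3)*(E + P(X(-2))) = 5*(64/49 - 11) = 5*(-475/49) = -2375/49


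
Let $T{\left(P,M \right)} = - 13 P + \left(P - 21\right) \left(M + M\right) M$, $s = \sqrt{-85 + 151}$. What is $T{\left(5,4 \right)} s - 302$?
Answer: $-302 - 577 \sqrt{66} \approx -4989.6$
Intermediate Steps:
$s = \sqrt{66} \approx 8.124$
$T{\left(P,M \right)} = - 13 P + 2 M^{2} \left(-21 + P\right)$ ($T{\left(P,M \right)} = - 13 P + \left(-21 + P\right) 2 M M = - 13 P + 2 M \left(-21 + P\right) M = - 13 P + 2 M^{2} \left(-21 + P\right)$)
$T{\left(5,4 \right)} s - 302 = \left(- 42 \cdot 4^{2} - 65 + 2 \cdot 5 \cdot 4^{2}\right) \sqrt{66} - 302 = \left(\left(-42\right) 16 - 65 + 2 \cdot 5 \cdot 16\right) \sqrt{66} - 302 = \left(-672 - 65 + 160\right) \sqrt{66} - 302 = - 577 \sqrt{66} - 302 = -302 - 577 \sqrt{66}$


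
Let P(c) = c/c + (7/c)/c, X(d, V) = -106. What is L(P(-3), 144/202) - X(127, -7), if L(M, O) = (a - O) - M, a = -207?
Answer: -94073/909 ≈ -103.49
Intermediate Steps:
P(c) = 1 + 7/c²
L(M, O) = -207 - M - O (L(M, O) = (-207 - O) - M = -207 - M - O)
L(P(-3), 144/202) - X(127, -7) = (-207 - (1 + 7/(-3)²) - 144/202) - 1*(-106) = (-207 - (1 + 7*(⅑)) - 144/202) + 106 = (-207 - (1 + 7/9) - 1*72/101) + 106 = (-207 - 1*16/9 - 72/101) + 106 = (-207 - 16/9 - 72/101) + 106 = -190427/909 + 106 = -94073/909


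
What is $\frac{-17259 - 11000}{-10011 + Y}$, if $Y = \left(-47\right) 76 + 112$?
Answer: $\frac{28259}{13471} \approx 2.0978$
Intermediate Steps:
$Y = -3460$ ($Y = -3572 + 112 = -3460$)
$\frac{-17259 - 11000}{-10011 + Y} = \frac{-17259 - 11000}{-10011 - 3460} = - \frac{28259}{-13471} = \left(-28259\right) \left(- \frac{1}{13471}\right) = \frac{28259}{13471}$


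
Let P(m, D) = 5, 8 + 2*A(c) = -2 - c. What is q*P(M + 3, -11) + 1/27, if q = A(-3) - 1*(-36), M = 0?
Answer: 8777/54 ≈ 162.54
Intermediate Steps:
A(c) = -5 - c/2 (A(c) = -4 + (-2 - c)/2 = -4 + (-1 - c/2) = -5 - c/2)
q = 65/2 (q = (-5 - 1/2*(-3)) - 1*(-36) = (-5 + 3/2) + 36 = -7/2 + 36 = 65/2 ≈ 32.500)
q*P(M + 3, -11) + 1/27 = (65/2)*5 + 1/27 = 325/2 + 1/27 = 8777/54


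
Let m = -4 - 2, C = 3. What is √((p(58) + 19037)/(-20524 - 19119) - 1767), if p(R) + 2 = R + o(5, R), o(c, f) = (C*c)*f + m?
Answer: I*√2777750837734/39643 ≈ 42.042*I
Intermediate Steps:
m = -6
o(c, f) = -6 + 3*c*f (o(c, f) = (3*c)*f - 6 = 3*c*f - 6 = -6 + 3*c*f)
p(R) = -8 + 16*R (p(R) = -2 + (R + (-6 + 3*5*R)) = -2 + (R + (-6 + 15*R)) = -2 + (-6 + 16*R) = -8 + 16*R)
√((p(58) + 19037)/(-20524 - 19119) - 1767) = √(((-8 + 16*58) + 19037)/(-20524 - 19119) - 1767) = √(((-8 + 928) + 19037)/(-39643) - 1767) = √((920 + 19037)*(-1/39643) - 1767) = √(19957*(-1/39643) - 1767) = √(-19957/39643 - 1767) = √(-70069138/39643) = I*√2777750837734/39643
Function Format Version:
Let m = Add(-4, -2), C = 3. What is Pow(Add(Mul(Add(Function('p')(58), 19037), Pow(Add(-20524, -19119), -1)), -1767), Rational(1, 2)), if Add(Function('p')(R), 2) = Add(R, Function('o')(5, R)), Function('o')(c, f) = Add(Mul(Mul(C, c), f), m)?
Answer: Mul(Rational(1, 39643), I, Pow(2777750837734, Rational(1, 2))) ≈ Mul(42.042, I)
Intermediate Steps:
m = -6
Function('o')(c, f) = Add(-6, Mul(3, c, f)) (Function('o')(c, f) = Add(Mul(Mul(3, c), f), -6) = Add(Mul(3, c, f), -6) = Add(-6, Mul(3, c, f)))
Function('p')(R) = Add(-8, Mul(16, R)) (Function('p')(R) = Add(-2, Add(R, Add(-6, Mul(3, 5, R)))) = Add(-2, Add(R, Add(-6, Mul(15, R)))) = Add(-2, Add(-6, Mul(16, R))) = Add(-8, Mul(16, R)))
Pow(Add(Mul(Add(Function('p')(58), 19037), Pow(Add(-20524, -19119), -1)), -1767), Rational(1, 2)) = Pow(Add(Mul(Add(Add(-8, Mul(16, 58)), 19037), Pow(Add(-20524, -19119), -1)), -1767), Rational(1, 2)) = Pow(Add(Mul(Add(Add(-8, 928), 19037), Pow(-39643, -1)), -1767), Rational(1, 2)) = Pow(Add(Mul(Add(920, 19037), Rational(-1, 39643)), -1767), Rational(1, 2)) = Pow(Add(Mul(19957, Rational(-1, 39643)), -1767), Rational(1, 2)) = Pow(Add(Rational(-19957, 39643), -1767), Rational(1, 2)) = Pow(Rational(-70069138, 39643), Rational(1, 2)) = Mul(Rational(1, 39643), I, Pow(2777750837734, Rational(1, 2)))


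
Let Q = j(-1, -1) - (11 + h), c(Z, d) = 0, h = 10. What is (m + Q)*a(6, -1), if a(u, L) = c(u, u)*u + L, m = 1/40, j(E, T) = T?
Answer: 879/40 ≈ 21.975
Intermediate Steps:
m = 1/40 ≈ 0.025000
a(u, L) = L (a(u, L) = 0*u + L = 0 + L = L)
Q = -22 (Q = -1 - (11 + 10) = -1 - 1*21 = -1 - 21 = -22)
(m + Q)*a(6, -1) = (1/40 - 22)*(-1) = -879/40*(-1) = 879/40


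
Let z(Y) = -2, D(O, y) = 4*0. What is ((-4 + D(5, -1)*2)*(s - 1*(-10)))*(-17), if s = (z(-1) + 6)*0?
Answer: 680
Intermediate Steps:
D(O, y) = 0
s = 0 (s = (-2 + 6)*0 = 4*0 = 0)
((-4 + D(5, -1)*2)*(s - 1*(-10)))*(-17) = ((-4 + 0*2)*(0 - 1*(-10)))*(-17) = ((-4 + 0)*(0 + 10))*(-17) = -4*10*(-17) = -40*(-17) = 680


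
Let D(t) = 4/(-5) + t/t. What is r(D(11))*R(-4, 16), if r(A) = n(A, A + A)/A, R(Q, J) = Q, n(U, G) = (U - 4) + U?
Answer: 72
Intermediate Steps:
n(U, G) = -4 + 2*U (n(U, G) = (-4 + U) + U = -4 + 2*U)
D(t) = ⅕ (D(t) = 4*(-⅕) + 1 = -⅘ + 1 = ⅕)
r(A) = (-4 + 2*A)/A
r(D(11))*R(-4, 16) = (2 - 4/⅕)*(-4) = (2 - 4*5)*(-4) = (2 - 20)*(-4) = -18*(-4) = 72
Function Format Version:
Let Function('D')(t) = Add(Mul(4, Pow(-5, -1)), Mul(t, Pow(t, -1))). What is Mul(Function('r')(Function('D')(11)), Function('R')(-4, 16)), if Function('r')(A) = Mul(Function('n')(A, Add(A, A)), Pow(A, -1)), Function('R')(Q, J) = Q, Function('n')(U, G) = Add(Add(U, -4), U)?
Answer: 72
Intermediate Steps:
Function('n')(U, G) = Add(-4, Mul(2, U)) (Function('n')(U, G) = Add(Add(-4, U), U) = Add(-4, Mul(2, U)))
Function('D')(t) = Rational(1, 5) (Function('D')(t) = Add(Mul(4, Rational(-1, 5)), 1) = Add(Rational(-4, 5), 1) = Rational(1, 5))
Function('r')(A) = Mul(Pow(A, -1), Add(-4, Mul(2, A))) (Function('r')(A) = Mul(Add(-4, Mul(2, A)), Pow(A, -1)) = Mul(Pow(A, -1), Add(-4, Mul(2, A))))
Mul(Function('r')(Function('D')(11)), Function('R')(-4, 16)) = Mul(Add(2, Mul(-4, Pow(Rational(1, 5), -1))), -4) = Mul(Add(2, Mul(-4, 5)), -4) = Mul(Add(2, -20), -4) = Mul(-18, -4) = 72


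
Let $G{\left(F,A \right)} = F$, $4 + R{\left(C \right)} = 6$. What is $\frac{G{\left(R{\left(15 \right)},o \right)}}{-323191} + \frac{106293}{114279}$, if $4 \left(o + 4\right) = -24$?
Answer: $\frac{1040991285}{1119210433} \approx 0.93011$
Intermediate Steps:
$o = -10$ ($o = -4 + \frac{1}{4} \left(-24\right) = -4 - 6 = -10$)
$R{\left(C \right)} = 2$ ($R{\left(C \right)} = -4 + 6 = 2$)
$\frac{G{\left(R{\left(15 \right)},o \right)}}{-323191} + \frac{106293}{114279} = \frac{2}{-323191} + \frac{106293}{114279} = 2 \left(- \frac{1}{323191}\right) + 106293 \cdot \frac{1}{114279} = - \frac{2}{323191} + \frac{3221}{3463} = \frac{1040991285}{1119210433}$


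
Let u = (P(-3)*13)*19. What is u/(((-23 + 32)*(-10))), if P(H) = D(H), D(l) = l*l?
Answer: -247/10 ≈ -24.700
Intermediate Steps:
D(l) = l**2
P(H) = H**2
u = 2223 (u = ((-3)**2*13)*19 = (9*13)*19 = 117*19 = 2223)
u/(((-23 + 32)*(-10))) = 2223/(((-23 + 32)*(-10))) = 2223/((9*(-10))) = 2223/(-90) = 2223*(-1/90) = -247/10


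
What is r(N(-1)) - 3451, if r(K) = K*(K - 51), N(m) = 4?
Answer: -3639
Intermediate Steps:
r(K) = K*(-51 + K)
r(N(-1)) - 3451 = 4*(-51 + 4) - 3451 = 4*(-47) - 3451 = -188 - 3451 = -3639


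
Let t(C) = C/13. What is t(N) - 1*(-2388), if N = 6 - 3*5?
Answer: 31035/13 ≈ 2387.3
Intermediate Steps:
N = -9 (N = 6 - 15 = -9)
t(C) = C/13 (t(C) = C*(1/13) = C/13)
t(N) - 1*(-2388) = (1/13)*(-9) - 1*(-2388) = -9/13 + 2388 = 31035/13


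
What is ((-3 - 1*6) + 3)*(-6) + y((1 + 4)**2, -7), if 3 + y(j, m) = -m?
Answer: 40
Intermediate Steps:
y(j, m) = -3 - m
((-3 - 1*6) + 3)*(-6) + y((1 + 4)**2, -7) = ((-3 - 1*6) + 3)*(-6) + (-3 - 1*(-7)) = ((-3 - 6) + 3)*(-6) + (-3 + 7) = (-9 + 3)*(-6) + 4 = -6*(-6) + 4 = 36 + 4 = 40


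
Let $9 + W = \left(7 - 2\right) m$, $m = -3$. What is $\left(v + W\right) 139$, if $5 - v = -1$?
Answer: $-2502$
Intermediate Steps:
$W = -24$ ($W = -9 + \left(7 - 2\right) \left(-3\right) = -9 + 5 \left(-3\right) = -9 - 15 = -24$)
$v = 6$ ($v = 5 - -1 = 5 + 1 = 6$)
$\left(v + W\right) 139 = \left(6 - 24\right) 139 = \left(-18\right) 139 = -2502$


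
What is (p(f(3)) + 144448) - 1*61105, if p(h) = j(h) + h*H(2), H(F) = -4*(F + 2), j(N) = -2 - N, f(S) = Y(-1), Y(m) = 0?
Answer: 83341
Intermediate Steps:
f(S) = 0
H(F) = -8 - 4*F (H(F) = -4*(2 + F) = -8 - 4*F)
p(h) = -2 - 17*h (p(h) = (-2 - h) + h*(-8 - 4*2) = (-2 - h) + h*(-8 - 8) = (-2 - h) + h*(-16) = (-2 - h) - 16*h = -2 - 17*h)
(p(f(3)) + 144448) - 1*61105 = ((-2 - 17*0) + 144448) - 1*61105 = ((-2 + 0) + 144448) - 61105 = (-2 + 144448) - 61105 = 144446 - 61105 = 83341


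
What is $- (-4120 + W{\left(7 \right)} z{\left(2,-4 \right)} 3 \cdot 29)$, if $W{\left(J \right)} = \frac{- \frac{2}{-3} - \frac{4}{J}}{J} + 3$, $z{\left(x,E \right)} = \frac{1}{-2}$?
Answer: $\frac{416607}{98} \approx 4251.1$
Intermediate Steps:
$z{\left(x,E \right)} = - \frac{1}{2}$
$W{\left(J \right)} = 3 + \frac{\frac{2}{3} - \frac{4}{J}}{J}$ ($W{\left(J \right)} = \frac{\left(-2\right) \left(- \frac{1}{3}\right) - \frac{4}{J}}{J} + 3 = \frac{\frac{2}{3} - \frac{4}{J}}{J} + 3 = 3 + \frac{\frac{2}{3} - \frac{4}{J}}{J}$)
$- (-4120 + W{\left(7 \right)} z{\left(2,-4 \right)} 3 \cdot 29) = - (-4120 + \left(3 - \frac{4}{49} + \frac{2}{3 \cdot 7}\right) \left(\left(- \frac{1}{2}\right) 3\right) 29) = - (-4120 + \left(3 - \frac{4}{49} + \frac{2}{3} \cdot \frac{1}{7}\right) \left(- \frac{3}{2}\right) 29) = - (-4120 + \left(3 - \frac{4}{49} + \frac{2}{21}\right) \left(- \frac{3}{2}\right) 29) = - (-4120 + \frac{443}{147} \left(- \frac{3}{2}\right) 29) = - (-4120 - \frac{12847}{98}) = \left(-1\right) \left(- \frac{416607}{98}\right) = \frac{416607}{98}$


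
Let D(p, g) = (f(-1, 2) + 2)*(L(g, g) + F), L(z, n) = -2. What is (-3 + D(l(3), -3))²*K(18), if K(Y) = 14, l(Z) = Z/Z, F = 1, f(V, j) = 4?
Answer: 1134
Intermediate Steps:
l(Z) = 1
D(p, g) = -6 (D(p, g) = (4 + 2)*(-2 + 1) = 6*(-1) = -6)
(-3 + D(l(3), -3))²*K(18) = (-3 - 6)²*14 = (-9)²*14 = 81*14 = 1134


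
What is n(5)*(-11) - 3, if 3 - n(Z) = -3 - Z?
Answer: -124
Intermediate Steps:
n(Z) = 6 + Z (n(Z) = 3 - (-3 - Z) = 3 + (3 + Z) = 6 + Z)
n(5)*(-11) - 3 = (6 + 5)*(-11) - 3 = 11*(-11) - 3 = -121 - 3 = -124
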